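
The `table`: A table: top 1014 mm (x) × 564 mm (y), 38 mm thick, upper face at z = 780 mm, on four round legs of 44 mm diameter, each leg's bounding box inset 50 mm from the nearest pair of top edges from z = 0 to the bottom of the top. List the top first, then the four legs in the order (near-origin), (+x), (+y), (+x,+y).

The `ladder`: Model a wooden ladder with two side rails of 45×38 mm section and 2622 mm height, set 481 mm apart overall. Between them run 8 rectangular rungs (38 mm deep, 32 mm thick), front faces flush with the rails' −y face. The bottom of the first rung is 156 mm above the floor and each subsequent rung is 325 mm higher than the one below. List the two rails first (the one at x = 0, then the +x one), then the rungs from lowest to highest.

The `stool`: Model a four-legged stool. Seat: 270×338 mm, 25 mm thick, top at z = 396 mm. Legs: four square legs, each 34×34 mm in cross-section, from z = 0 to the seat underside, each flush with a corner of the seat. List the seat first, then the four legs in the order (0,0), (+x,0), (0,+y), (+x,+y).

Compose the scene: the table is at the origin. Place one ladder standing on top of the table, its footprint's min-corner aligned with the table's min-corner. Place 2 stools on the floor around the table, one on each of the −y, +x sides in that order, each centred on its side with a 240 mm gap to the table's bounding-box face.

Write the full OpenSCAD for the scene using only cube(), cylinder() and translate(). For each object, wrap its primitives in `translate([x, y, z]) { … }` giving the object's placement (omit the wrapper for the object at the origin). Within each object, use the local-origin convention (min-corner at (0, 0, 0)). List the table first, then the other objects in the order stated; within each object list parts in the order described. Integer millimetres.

translate([0, 0, 742]) cube([1014, 564, 38]);
translate([72, 72, 0]) cylinder(h = 742, r = 22);
translate([942, 72, 0]) cylinder(h = 742, r = 22);
translate([72, 492, 0]) cylinder(h = 742, r = 22);
translate([942, 492, 0]) cylinder(h = 742, r = 22);
translate([0, 0, 780]) {
  cube([45, 38, 2622]);
  translate([436, 0, 0]) cube([45, 38, 2622]);
  translate([45, 0, 156]) cube([391, 38, 32]);
  translate([45, 0, 481]) cube([391, 38, 32]);
  translate([45, 0, 806]) cube([391, 38, 32]);
  translate([45, 0, 1131]) cube([391, 38, 32]);
  translate([45, 0, 1456]) cube([391, 38, 32]);
  translate([45, 0, 1781]) cube([391, 38, 32]);
  translate([45, 0, 2106]) cube([391, 38, 32]);
  translate([45, 0, 2431]) cube([391, 38, 32]);
}
translate([372, -578, 0]) {
  translate([0, 0, 371]) cube([270, 338, 25]);
  cube([34, 34, 371]);
  translate([236, 0, 0]) cube([34, 34, 371]);
  translate([0, 304, 0]) cube([34, 34, 371]);
  translate([236, 304, 0]) cube([34, 34, 371]);
}
translate([1254, 113, 0]) {
  translate([0, 0, 371]) cube([270, 338, 25]);
  cube([34, 34, 371]);
  translate([236, 0, 0]) cube([34, 34, 371]);
  translate([0, 304, 0]) cube([34, 34, 371]);
  translate([236, 304, 0]) cube([34, 34, 371]);
}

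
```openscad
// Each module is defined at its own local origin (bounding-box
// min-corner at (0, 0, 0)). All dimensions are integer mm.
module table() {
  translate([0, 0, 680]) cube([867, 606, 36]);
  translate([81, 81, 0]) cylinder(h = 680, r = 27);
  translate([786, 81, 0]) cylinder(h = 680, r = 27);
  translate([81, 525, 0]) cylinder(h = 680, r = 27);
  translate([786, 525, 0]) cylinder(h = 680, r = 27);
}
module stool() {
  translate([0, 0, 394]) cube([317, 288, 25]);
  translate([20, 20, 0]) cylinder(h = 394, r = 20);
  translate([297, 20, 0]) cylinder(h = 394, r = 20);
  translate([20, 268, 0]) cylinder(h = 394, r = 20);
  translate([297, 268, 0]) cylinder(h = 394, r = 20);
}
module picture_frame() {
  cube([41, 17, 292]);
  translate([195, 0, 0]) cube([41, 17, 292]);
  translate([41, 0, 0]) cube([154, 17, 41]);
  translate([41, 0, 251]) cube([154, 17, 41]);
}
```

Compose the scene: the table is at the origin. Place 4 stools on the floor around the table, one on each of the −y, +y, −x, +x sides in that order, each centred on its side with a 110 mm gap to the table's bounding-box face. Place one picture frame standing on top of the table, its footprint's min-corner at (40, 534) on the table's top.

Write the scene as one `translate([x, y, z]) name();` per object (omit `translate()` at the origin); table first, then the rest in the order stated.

table();
translate([275, -398, 0]) stool();
translate([275, 716, 0]) stool();
translate([-427, 159, 0]) stool();
translate([977, 159, 0]) stool();
translate([40, 534, 716]) picture_frame();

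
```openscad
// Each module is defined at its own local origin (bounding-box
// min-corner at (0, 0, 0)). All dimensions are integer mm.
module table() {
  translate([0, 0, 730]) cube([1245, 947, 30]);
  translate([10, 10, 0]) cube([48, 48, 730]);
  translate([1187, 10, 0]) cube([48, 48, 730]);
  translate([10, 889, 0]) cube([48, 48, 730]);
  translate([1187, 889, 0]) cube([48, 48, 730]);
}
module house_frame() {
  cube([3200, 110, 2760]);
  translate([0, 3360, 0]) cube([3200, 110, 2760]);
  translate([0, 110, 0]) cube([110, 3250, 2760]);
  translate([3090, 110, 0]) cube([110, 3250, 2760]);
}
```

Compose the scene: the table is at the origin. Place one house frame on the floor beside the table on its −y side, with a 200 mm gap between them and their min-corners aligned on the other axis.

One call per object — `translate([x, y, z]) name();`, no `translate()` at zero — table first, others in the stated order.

table();
translate([0, -3670, 0]) house_frame();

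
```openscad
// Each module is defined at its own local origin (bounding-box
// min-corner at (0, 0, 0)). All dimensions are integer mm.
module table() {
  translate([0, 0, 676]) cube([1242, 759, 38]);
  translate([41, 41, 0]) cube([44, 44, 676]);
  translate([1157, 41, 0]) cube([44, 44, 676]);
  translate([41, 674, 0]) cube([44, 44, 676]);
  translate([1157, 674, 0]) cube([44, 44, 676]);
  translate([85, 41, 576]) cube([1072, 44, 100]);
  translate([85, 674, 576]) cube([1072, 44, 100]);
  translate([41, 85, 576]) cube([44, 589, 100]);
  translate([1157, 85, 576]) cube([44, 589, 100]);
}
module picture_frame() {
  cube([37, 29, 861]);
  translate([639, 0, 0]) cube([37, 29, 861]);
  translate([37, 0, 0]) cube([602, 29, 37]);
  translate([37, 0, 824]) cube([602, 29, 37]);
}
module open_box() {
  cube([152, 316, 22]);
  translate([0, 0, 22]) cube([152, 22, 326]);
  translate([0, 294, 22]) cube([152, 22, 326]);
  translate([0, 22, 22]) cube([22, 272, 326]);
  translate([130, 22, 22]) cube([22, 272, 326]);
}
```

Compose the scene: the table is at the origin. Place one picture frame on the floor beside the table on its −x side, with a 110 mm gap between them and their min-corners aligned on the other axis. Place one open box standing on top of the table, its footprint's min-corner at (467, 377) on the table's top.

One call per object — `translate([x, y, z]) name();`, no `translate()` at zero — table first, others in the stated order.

table();
translate([-786, 0, 0]) picture_frame();
translate([467, 377, 714]) open_box();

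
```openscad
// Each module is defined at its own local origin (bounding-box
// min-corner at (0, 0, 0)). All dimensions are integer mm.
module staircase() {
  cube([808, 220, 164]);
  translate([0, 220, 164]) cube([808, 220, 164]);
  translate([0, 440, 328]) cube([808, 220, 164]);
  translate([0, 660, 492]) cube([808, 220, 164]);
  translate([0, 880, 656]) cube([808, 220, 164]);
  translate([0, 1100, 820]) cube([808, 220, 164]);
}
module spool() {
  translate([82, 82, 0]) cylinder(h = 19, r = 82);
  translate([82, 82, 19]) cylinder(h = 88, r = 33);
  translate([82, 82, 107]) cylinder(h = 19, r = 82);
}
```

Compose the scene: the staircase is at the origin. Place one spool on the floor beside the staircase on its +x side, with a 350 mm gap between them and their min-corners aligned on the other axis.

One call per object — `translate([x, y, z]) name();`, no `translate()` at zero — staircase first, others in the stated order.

staircase();
translate([1158, 0, 0]) spool();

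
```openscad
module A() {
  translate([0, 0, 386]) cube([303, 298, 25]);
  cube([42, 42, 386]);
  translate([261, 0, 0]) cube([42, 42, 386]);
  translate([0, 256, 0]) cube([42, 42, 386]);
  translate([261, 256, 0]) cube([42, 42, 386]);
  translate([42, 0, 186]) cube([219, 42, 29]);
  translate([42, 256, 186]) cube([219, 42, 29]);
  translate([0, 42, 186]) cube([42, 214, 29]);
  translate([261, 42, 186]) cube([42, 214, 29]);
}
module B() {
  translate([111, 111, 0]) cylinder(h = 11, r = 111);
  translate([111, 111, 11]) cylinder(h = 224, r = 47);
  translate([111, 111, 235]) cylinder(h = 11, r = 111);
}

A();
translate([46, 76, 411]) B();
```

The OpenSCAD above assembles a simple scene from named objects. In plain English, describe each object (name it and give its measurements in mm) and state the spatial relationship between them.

A is a simple wooden stool: a rectangular seat 303 mm (x) by 298 mm (y), 25 mm thick, top face at z = 411 mm, on four square legs, each 42×42 mm in cross-section. The legs rest on z = 0, each flush with a corner of the seat. Four stretchers, 42 mm wide and 29 mm tall, connect adjacent legs with their undersides at z = 186 mm, each running between the inner faces of the legs it joins and aligned with the legs' outer faces on the other axis.

B is a spool: two coaxial disc flanges of radius 111 mm and thickness 11 mm, joined by a core cylinder of radius 47 mm and height 224 mm. The lower flange rests on z = 0 and the three cylinders share a vertical axis.

The spool is on top of the stool.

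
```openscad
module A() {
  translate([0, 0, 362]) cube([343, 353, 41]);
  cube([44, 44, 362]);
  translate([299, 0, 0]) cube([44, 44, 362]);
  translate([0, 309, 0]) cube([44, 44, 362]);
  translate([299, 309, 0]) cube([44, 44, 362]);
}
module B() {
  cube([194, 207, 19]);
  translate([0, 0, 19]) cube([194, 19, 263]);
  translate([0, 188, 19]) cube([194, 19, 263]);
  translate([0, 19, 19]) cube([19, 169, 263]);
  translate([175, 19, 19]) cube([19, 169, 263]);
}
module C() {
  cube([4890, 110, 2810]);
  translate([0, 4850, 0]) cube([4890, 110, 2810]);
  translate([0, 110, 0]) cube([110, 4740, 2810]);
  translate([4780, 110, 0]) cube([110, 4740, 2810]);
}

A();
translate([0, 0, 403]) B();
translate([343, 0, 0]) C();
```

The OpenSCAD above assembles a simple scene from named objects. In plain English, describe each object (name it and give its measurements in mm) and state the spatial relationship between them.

A is a simple wooden stool: a rectangular seat 343 mm (x) by 353 mm (y), 41 mm thick, top face at z = 403 mm, on four square legs, each 44×44 mm in cross-section. The legs rest on z = 0, each flush with a corner of the seat.

B is an open storage box with external size 194×207×282 mm and wall thickness 19 mm (the base is also 19 mm thick). The base covers the whole footprint; the four walls stand on the base, with the y-facing walls full-width and the x-facing walls fitting between their inner faces.

C is the wall frame of a small rectangular building: four walls, each 2810 mm tall and 110 mm thick, enclosing a footprint 4890 mm (x) by 4960 mm (y) outside-to-outside, with no floor or roof. The front and back walls (the −y and +y sides) span the full width; the two side walls fit between them.

The open box is on top of the stool. The house frame is against the stool's +x side, with their −y faces flush.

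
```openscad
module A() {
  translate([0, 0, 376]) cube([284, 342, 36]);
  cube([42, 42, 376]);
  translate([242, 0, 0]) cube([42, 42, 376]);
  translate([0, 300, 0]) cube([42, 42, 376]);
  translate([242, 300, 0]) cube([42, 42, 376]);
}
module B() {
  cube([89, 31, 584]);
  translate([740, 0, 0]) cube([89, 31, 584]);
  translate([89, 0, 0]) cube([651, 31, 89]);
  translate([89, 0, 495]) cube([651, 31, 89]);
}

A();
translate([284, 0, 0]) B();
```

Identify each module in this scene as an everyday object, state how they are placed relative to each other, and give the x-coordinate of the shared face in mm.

A is a stool. B is a picture frame. The picture frame is against the stool's +x side, with their −y faces flush. The x-coordinate of the shared face is 284 mm.

The stool's +x face and the picture frame's −x face are both at x = 284 mm.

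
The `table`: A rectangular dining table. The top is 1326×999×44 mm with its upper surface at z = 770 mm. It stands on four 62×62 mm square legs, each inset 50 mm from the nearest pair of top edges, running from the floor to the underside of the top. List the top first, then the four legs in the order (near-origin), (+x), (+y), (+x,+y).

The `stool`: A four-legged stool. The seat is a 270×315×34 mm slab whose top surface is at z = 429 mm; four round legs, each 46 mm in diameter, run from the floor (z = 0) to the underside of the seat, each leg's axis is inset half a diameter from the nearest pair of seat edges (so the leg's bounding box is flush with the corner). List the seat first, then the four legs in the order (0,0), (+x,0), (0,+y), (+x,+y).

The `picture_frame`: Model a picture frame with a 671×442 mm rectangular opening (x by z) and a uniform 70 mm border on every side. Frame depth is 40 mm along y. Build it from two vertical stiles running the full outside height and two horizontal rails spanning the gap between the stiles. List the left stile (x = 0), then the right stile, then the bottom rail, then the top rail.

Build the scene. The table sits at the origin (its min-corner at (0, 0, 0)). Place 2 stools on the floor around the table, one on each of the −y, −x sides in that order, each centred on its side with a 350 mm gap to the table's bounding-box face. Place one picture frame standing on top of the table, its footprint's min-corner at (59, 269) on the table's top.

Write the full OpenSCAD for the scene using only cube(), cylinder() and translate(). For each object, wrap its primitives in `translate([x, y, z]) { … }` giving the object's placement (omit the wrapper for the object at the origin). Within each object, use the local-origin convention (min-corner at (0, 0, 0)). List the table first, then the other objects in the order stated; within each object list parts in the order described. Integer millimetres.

translate([0, 0, 726]) cube([1326, 999, 44]);
translate([50, 50, 0]) cube([62, 62, 726]);
translate([1214, 50, 0]) cube([62, 62, 726]);
translate([50, 887, 0]) cube([62, 62, 726]);
translate([1214, 887, 0]) cube([62, 62, 726]);
translate([528, -665, 0]) {
  translate([0, 0, 395]) cube([270, 315, 34]);
  translate([23, 23, 0]) cylinder(h = 395, r = 23);
  translate([247, 23, 0]) cylinder(h = 395, r = 23);
  translate([23, 292, 0]) cylinder(h = 395, r = 23);
  translate([247, 292, 0]) cylinder(h = 395, r = 23);
}
translate([-620, 342, 0]) {
  translate([0, 0, 395]) cube([270, 315, 34]);
  translate([23, 23, 0]) cylinder(h = 395, r = 23);
  translate([247, 23, 0]) cylinder(h = 395, r = 23);
  translate([23, 292, 0]) cylinder(h = 395, r = 23);
  translate([247, 292, 0]) cylinder(h = 395, r = 23);
}
translate([59, 269, 770]) {
  cube([70, 40, 582]);
  translate([741, 0, 0]) cube([70, 40, 582]);
  translate([70, 0, 0]) cube([671, 40, 70]);
  translate([70, 0, 512]) cube([671, 40, 70]);
}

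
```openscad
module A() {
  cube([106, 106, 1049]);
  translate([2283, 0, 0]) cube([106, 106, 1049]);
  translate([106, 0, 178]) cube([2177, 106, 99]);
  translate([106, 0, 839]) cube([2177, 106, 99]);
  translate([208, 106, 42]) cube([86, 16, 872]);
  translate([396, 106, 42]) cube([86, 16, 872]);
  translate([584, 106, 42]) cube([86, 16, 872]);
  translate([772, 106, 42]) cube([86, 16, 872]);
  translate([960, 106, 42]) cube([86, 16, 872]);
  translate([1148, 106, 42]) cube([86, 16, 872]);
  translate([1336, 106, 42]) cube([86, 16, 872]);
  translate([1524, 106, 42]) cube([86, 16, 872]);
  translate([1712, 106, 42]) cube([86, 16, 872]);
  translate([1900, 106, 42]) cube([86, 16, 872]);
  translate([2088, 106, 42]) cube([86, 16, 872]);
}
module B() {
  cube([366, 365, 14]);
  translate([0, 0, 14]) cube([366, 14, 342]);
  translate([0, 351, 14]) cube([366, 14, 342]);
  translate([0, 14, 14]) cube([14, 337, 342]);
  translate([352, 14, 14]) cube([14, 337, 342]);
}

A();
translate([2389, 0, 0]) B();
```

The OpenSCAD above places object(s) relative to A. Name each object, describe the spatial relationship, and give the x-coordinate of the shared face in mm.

A is a fence section. B is an open box. The open box is against the fence section's +x side, with their −y faces flush. The x-coordinate of the shared face is 2389 mm.

The fence section's +x face and the open box's −x face are both at x = 2389 mm.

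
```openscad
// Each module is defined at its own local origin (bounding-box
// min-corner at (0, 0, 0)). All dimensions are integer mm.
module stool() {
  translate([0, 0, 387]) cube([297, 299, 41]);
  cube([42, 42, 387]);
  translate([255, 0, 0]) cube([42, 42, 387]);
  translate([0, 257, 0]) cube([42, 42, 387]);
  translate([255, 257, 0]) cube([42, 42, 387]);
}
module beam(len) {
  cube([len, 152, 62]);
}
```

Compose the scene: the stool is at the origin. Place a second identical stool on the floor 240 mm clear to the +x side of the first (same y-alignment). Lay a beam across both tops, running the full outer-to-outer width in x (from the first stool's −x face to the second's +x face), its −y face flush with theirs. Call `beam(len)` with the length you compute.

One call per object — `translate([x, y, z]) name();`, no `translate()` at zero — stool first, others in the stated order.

stool();
translate([537, 0, 0]) stool();
translate([0, 0, 428]) beam(834);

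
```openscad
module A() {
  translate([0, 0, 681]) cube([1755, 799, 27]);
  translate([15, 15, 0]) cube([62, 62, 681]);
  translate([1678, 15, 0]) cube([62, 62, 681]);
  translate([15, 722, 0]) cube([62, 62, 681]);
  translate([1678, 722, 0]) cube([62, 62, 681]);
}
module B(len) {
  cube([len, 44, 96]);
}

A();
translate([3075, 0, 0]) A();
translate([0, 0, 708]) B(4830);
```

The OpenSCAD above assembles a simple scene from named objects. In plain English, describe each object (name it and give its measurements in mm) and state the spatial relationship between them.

A is a table: top 1755 mm (x) × 799 mm (y), 27 mm thick, upper face at z = 708 mm, on four 62×62 mm square legs, each inset 15 mm from the nearest pair of top edges, running from z = 0 to the bottom of the top.

B is a rectangular beam 4830 mm long (x), 44 mm deep (y), 96 mm thick (z).

The beam spans the tops of two tables placed 1320 mm apart, resting at z = 708 mm.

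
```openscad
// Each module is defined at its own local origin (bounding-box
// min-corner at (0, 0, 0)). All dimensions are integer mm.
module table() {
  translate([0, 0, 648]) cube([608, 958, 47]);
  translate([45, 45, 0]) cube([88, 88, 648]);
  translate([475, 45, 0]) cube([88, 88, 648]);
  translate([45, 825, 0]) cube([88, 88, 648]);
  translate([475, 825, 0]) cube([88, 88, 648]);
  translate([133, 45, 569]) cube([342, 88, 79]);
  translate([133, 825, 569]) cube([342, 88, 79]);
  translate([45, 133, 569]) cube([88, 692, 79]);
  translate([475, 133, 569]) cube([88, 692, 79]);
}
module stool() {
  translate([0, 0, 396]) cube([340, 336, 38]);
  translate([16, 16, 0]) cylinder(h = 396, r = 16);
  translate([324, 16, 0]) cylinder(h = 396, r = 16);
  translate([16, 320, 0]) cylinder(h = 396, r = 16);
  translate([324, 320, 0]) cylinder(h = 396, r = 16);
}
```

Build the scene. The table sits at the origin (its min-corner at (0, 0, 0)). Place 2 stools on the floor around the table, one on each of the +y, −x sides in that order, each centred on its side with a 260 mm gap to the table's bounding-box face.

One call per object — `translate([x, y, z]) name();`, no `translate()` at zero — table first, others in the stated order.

table();
translate([134, 1218, 0]) stool();
translate([-600, 311, 0]) stool();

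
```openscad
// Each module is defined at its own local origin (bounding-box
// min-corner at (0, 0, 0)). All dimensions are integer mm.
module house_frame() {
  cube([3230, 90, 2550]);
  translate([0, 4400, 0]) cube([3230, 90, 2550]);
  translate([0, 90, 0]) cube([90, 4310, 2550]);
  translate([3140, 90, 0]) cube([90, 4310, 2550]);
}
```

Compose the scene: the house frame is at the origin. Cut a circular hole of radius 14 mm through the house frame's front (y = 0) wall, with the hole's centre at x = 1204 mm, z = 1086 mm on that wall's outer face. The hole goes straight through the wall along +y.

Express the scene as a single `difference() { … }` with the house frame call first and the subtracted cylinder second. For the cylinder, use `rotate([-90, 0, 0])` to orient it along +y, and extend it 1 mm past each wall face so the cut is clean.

difference() {
  house_frame();
  translate([1204, -1, 1086]) rotate([-90, 0, 0]) cylinder(h = 92, r = 14);
}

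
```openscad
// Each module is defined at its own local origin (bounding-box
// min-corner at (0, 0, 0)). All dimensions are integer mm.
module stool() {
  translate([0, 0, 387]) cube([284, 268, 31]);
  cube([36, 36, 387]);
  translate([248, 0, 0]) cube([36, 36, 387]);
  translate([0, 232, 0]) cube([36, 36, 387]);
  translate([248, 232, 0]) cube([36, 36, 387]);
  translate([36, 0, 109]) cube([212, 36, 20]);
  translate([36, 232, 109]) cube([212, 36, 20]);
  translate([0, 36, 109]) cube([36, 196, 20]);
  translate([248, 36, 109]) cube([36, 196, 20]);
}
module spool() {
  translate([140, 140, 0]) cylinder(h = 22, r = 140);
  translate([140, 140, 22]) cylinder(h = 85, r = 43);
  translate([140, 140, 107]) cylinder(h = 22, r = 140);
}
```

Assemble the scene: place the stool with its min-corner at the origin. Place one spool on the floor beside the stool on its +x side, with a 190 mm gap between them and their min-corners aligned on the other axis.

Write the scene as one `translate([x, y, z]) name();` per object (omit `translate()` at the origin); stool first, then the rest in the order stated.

stool();
translate([474, 0, 0]) spool();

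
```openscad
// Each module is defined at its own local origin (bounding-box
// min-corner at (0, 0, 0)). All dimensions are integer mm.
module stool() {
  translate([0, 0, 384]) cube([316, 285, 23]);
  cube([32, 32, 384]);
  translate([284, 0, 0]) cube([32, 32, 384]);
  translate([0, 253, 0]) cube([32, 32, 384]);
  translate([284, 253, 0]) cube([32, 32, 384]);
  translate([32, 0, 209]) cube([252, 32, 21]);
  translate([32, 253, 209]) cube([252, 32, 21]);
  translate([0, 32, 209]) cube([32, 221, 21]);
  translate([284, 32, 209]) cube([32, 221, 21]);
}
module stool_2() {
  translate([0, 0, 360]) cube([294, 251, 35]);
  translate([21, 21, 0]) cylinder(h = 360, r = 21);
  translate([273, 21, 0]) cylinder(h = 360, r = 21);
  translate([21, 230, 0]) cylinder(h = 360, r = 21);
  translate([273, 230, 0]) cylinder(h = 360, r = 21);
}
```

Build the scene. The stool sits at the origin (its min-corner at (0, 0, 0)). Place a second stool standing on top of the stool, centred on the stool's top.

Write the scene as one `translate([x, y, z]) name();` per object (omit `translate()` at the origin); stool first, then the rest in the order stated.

stool();
translate([11, 17, 407]) stool_2();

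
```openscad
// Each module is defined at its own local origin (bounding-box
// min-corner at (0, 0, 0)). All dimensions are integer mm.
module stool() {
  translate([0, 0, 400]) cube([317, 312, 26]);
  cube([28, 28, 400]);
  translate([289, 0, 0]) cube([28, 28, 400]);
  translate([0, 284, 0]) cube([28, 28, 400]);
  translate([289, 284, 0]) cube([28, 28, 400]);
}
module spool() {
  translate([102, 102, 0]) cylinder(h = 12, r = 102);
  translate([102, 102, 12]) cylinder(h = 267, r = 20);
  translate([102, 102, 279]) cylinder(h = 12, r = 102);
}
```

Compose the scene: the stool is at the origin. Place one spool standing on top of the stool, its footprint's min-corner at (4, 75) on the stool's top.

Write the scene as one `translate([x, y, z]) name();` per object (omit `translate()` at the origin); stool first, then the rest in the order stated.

stool();
translate([4, 75, 426]) spool();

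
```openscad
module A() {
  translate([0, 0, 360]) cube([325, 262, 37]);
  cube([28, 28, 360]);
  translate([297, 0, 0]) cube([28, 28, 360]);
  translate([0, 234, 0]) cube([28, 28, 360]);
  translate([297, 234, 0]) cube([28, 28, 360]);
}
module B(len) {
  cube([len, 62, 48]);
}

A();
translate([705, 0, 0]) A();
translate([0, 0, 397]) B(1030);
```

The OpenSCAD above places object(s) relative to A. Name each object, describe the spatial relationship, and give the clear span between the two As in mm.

Second stool starts at x = 705; first ends at x = 325; clear span = 705 − 325 = 380 mm.

A is a stool. B is a beam. A beam spans the tops of two stools. The clear span between the two stools is 380 mm.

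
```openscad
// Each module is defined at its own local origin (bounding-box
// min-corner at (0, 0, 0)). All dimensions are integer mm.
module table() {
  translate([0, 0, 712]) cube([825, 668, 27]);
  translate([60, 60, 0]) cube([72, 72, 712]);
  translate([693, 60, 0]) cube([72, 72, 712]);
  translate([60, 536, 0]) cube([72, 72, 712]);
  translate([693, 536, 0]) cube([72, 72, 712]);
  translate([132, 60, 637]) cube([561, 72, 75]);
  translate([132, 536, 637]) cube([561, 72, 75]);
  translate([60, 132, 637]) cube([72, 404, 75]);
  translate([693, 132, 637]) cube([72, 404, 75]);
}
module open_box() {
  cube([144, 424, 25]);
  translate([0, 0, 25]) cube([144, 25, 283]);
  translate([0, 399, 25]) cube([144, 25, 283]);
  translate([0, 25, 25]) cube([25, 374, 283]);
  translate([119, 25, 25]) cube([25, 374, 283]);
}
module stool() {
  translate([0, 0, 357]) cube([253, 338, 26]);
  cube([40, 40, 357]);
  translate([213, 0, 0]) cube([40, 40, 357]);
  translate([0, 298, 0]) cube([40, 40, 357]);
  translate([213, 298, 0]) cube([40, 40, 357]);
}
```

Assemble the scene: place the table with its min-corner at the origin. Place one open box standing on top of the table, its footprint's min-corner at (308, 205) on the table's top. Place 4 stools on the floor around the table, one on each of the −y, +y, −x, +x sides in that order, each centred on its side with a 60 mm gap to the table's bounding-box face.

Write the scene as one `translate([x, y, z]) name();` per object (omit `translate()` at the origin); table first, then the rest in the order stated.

table();
translate([308, 205, 739]) open_box();
translate([286, -398, 0]) stool();
translate([286, 728, 0]) stool();
translate([-313, 165, 0]) stool();
translate([885, 165, 0]) stool();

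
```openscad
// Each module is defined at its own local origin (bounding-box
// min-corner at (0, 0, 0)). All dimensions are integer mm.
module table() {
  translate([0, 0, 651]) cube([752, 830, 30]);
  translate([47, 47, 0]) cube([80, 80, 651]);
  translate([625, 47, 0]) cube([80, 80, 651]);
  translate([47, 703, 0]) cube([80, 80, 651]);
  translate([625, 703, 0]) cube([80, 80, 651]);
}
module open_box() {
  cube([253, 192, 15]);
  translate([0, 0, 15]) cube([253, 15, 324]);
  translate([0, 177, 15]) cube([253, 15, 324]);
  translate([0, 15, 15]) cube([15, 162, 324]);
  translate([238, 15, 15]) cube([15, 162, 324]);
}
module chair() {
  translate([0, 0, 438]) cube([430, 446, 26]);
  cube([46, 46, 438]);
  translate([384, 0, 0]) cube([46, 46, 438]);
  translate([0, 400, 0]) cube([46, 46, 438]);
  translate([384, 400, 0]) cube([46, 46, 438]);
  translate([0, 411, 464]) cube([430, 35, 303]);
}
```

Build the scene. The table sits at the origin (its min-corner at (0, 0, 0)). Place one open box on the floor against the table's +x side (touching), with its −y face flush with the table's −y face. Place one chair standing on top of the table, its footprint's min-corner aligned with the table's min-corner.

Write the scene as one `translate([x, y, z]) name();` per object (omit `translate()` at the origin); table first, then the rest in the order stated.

table();
translate([752, 0, 0]) open_box();
translate([0, 0, 681]) chair();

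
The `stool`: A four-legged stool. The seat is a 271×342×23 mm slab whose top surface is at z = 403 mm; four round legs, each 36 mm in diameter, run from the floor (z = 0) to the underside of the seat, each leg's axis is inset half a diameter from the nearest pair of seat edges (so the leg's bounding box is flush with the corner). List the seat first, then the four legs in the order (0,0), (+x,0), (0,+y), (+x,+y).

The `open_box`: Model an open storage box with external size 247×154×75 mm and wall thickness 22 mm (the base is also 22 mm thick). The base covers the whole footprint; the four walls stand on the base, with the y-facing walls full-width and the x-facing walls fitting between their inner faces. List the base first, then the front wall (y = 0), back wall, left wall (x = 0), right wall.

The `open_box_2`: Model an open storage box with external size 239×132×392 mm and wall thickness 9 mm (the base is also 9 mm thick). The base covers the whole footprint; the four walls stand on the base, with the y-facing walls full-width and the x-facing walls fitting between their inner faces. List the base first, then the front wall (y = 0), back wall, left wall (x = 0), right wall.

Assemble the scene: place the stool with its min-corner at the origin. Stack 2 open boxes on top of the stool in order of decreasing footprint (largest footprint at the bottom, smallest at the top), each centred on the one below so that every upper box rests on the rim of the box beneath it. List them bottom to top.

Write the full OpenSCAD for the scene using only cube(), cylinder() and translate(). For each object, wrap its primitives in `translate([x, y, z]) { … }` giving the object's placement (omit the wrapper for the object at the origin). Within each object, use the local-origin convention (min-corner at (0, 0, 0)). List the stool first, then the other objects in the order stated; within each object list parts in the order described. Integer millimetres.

translate([0, 0, 380]) cube([271, 342, 23]);
translate([18, 18, 0]) cylinder(h = 380, r = 18);
translate([253, 18, 0]) cylinder(h = 380, r = 18);
translate([18, 324, 0]) cylinder(h = 380, r = 18);
translate([253, 324, 0]) cylinder(h = 380, r = 18);
translate([12, 94, 403]) {
  cube([247, 154, 22]);
  translate([0, 0, 22]) cube([247, 22, 53]);
  translate([0, 132, 22]) cube([247, 22, 53]);
  translate([0, 22, 22]) cube([22, 110, 53]);
  translate([225, 22, 22]) cube([22, 110, 53]);
}
translate([16, 105, 478]) {
  cube([239, 132, 9]);
  translate([0, 0, 9]) cube([239, 9, 383]);
  translate([0, 123, 9]) cube([239, 9, 383]);
  translate([0, 9, 9]) cube([9, 114, 383]);
  translate([230, 9, 9]) cube([9, 114, 383]);
}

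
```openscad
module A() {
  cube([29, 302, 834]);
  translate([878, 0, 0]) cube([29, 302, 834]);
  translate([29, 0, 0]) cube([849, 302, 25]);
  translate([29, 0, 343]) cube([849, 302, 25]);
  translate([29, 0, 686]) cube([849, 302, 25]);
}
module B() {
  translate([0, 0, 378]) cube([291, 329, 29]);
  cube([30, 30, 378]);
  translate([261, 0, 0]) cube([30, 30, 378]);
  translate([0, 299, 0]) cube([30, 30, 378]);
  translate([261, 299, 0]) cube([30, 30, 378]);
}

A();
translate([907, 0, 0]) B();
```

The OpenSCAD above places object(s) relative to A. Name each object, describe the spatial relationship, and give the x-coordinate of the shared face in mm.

The bookshelf's +x face and the stool's −x face are both at x = 907 mm.

A is a bookshelf. B is a stool. The stool is against the bookshelf's +x side, with their −y faces flush. The x-coordinate of the shared face is 907 mm.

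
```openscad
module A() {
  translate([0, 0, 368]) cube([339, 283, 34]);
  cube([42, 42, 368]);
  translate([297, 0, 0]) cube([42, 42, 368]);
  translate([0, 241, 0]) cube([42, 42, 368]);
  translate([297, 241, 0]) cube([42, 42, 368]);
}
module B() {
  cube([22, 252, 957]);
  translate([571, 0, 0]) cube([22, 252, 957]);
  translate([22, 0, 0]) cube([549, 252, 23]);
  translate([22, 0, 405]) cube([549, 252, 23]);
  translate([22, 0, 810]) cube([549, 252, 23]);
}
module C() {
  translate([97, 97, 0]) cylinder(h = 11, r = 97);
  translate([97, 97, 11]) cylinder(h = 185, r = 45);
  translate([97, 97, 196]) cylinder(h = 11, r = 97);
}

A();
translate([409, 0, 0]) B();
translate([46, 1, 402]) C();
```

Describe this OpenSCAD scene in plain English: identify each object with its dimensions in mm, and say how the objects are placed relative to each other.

A is a four-legged stool. The seat is 339×283 mm, 34 mm thick, top at z = 402 mm. It stands on four square legs, each 42×42 mm in cross-section, from z = 0 to the seat underside, each flush with a corner of the seat.

B is a bookshelf 593 mm wide overall, 252 mm deep and 957 mm tall. The two sides are 22 mm thick vertical panels. 3 horizontal shelves of 23 mm thickness span between the inner faces of the sides; the lowest shelf sits on the floor and shelves are stacked with a clear vertical gap of 382 mm between each pair.

C is a spool: two coaxial disc flanges of radius 97 mm and thickness 11 mm, joined by a core cylinder of radius 45 mm and height 185 mm. The lower flange rests on z = 0 and the three cylinders share a vertical axis.

The bookshelf is on the floor beside the stool on its +x side. The spool is on top of the stool.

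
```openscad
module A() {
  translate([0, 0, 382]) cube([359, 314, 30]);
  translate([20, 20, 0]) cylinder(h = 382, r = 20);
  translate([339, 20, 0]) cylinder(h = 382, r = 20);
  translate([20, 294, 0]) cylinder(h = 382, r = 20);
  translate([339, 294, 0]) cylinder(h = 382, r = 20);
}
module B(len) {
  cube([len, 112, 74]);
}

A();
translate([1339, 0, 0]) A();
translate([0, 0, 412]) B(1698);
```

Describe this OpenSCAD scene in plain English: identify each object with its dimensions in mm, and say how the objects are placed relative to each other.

A is a four-legged stool. The seat is a 359×314×30 mm slab whose top surface is at z = 412 mm; four round legs, each 40 mm in diameter, run from the floor (z = 0) to the underside of the seat, each leg's axis is inset half a diameter from the nearest pair of seat edges (so the leg's bounding box is flush with the corner).

B is a rectangular beam 1698 mm long (x), 112 mm deep (y), 74 mm thick (z).

The beam spans the tops of two stools placed 980 mm apart, resting at z = 412 mm.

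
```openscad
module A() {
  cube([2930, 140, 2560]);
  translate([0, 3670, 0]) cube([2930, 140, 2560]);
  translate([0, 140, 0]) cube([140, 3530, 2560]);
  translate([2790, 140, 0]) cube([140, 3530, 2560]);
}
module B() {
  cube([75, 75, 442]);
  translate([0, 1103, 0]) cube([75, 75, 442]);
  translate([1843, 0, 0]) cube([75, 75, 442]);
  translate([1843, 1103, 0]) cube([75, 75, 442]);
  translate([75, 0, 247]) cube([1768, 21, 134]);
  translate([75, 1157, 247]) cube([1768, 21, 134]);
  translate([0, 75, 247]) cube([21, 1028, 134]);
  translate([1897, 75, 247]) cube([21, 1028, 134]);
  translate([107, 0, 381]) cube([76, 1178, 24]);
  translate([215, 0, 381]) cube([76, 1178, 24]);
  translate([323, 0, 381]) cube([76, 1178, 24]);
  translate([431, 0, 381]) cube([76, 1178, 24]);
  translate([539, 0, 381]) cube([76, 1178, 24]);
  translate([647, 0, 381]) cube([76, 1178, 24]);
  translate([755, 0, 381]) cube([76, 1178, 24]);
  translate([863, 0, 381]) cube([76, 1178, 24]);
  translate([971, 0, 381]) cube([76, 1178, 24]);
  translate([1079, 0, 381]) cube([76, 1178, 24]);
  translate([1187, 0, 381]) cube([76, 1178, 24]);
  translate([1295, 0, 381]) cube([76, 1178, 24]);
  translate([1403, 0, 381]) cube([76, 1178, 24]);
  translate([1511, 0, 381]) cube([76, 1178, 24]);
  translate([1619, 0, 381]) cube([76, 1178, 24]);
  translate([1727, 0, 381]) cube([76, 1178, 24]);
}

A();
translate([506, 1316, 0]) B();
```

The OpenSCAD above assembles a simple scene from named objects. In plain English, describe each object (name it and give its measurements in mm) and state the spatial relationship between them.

A is a box-shaped house frame (walls only): outside footprint 2930×3810 mm, wall height 2560 mm, wall thickness 140 mm. The two y-facing walls run the full x-width; the two x-facing walls fit between the inner faces of the y-facing walls.

B is a bed frame 1918 mm long (x) by 1178 mm wide (y). Four 75×75 mm corner posts, 442 mm tall, at the corners of the footprint. Four rails of 21 mm thickness and 134 mm height run between adjacent posts with their undersides at z = 247 mm, their outer faces flush with the outside of the frame (the two x-running rails run between the posts' inner faces; the two y-running rails run between the posts' inner faces). 16 slats, each 76 mm wide (x) and 24 mm thick, lie across the top of the two x-running rails, running the full 1178 mm width of the frame in y; the slats are evenly spaced along x between the inner faces of the end posts with equal gaps (rounded down to the nearest mm) at the −x end and between each pair — any rounding remainder accumulates at the +x end.

The bed frame sits inside the house frame, centred.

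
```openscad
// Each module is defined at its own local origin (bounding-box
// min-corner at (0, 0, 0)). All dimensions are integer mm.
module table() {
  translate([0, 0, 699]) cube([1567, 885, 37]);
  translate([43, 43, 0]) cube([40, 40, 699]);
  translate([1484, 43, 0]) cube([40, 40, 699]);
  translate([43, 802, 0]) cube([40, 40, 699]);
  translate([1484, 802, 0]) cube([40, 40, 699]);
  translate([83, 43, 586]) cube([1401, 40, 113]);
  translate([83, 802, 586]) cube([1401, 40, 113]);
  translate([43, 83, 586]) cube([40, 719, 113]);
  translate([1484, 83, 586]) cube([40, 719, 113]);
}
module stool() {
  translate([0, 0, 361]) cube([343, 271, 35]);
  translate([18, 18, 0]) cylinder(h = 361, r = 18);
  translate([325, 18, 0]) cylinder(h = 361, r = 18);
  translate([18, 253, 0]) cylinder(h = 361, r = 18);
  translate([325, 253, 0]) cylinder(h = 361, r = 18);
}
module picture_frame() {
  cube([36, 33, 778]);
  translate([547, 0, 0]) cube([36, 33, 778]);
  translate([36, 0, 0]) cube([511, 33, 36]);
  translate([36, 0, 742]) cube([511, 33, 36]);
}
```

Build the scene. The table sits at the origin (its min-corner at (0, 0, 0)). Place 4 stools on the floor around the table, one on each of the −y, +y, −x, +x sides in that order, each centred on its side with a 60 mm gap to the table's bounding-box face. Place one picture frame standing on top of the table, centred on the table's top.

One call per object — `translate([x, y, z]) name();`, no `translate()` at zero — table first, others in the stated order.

table();
translate([612, -331, 0]) stool();
translate([612, 945, 0]) stool();
translate([-403, 307, 0]) stool();
translate([1627, 307, 0]) stool();
translate([492, 426, 736]) picture_frame();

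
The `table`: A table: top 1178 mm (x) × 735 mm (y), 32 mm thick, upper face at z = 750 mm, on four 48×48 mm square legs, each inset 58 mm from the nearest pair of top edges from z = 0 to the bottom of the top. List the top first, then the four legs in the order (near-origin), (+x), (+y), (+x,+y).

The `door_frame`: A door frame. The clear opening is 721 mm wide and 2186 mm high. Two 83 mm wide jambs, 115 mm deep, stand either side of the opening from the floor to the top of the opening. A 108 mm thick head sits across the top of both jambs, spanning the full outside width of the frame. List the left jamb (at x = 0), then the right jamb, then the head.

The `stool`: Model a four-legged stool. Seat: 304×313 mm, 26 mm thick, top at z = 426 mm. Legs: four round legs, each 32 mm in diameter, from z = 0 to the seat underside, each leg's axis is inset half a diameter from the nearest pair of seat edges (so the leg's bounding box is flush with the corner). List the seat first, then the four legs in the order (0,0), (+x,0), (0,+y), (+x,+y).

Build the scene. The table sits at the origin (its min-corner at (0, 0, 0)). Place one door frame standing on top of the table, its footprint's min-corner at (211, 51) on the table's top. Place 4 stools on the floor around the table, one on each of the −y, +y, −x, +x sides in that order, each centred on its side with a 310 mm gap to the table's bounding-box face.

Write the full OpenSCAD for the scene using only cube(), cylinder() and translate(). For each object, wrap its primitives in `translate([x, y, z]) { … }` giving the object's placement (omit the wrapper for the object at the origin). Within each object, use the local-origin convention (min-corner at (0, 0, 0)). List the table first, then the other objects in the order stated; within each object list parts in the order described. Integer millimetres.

translate([0, 0, 718]) cube([1178, 735, 32]);
translate([58, 58, 0]) cube([48, 48, 718]);
translate([1072, 58, 0]) cube([48, 48, 718]);
translate([58, 629, 0]) cube([48, 48, 718]);
translate([1072, 629, 0]) cube([48, 48, 718]);
translate([211, 51, 750]) {
  cube([83, 115, 2186]);
  translate([804, 0, 0]) cube([83, 115, 2186]);
  translate([0, 0, 2186]) cube([887, 115, 108]);
}
translate([437, -623, 0]) {
  translate([0, 0, 400]) cube([304, 313, 26]);
  translate([16, 16, 0]) cylinder(h = 400, r = 16);
  translate([288, 16, 0]) cylinder(h = 400, r = 16);
  translate([16, 297, 0]) cylinder(h = 400, r = 16);
  translate([288, 297, 0]) cylinder(h = 400, r = 16);
}
translate([437, 1045, 0]) {
  translate([0, 0, 400]) cube([304, 313, 26]);
  translate([16, 16, 0]) cylinder(h = 400, r = 16);
  translate([288, 16, 0]) cylinder(h = 400, r = 16);
  translate([16, 297, 0]) cylinder(h = 400, r = 16);
  translate([288, 297, 0]) cylinder(h = 400, r = 16);
}
translate([-614, 211, 0]) {
  translate([0, 0, 400]) cube([304, 313, 26]);
  translate([16, 16, 0]) cylinder(h = 400, r = 16);
  translate([288, 16, 0]) cylinder(h = 400, r = 16);
  translate([16, 297, 0]) cylinder(h = 400, r = 16);
  translate([288, 297, 0]) cylinder(h = 400, r = 16);
}
translate([1488, 211, 0]) {
  translate([0, 0, 400]) cube([304, 313, 26]);
  translate([16, 16, 0]) cylinder(h = 400, r = 16);
  translate([288, 16, 0]) cylinder(h = 400, r = 16);
  translate([16, 297, 0]) cylinder(h = 400, r = 16);
  translate([288, 297, 0]) cylinder(h = 400, r = 16);
}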